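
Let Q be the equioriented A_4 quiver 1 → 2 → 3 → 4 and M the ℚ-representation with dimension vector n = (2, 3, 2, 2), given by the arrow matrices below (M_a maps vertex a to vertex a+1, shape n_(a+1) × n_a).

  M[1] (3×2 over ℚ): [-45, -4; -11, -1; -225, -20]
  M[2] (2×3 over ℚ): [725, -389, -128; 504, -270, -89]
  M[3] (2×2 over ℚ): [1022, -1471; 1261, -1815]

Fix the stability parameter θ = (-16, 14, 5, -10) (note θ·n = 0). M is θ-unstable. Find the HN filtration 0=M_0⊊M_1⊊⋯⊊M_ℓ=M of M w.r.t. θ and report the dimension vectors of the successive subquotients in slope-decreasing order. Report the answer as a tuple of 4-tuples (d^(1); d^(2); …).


Interval decomposition of M: I[1,4]^2, I[2,2].
HN type (ℓ=3): μ^(1)=14; μ^(2)=3; μ^(3)=-16

((0, 1, 0, 0); (0, 2, 2, 2); (2, 0, 0, 0))


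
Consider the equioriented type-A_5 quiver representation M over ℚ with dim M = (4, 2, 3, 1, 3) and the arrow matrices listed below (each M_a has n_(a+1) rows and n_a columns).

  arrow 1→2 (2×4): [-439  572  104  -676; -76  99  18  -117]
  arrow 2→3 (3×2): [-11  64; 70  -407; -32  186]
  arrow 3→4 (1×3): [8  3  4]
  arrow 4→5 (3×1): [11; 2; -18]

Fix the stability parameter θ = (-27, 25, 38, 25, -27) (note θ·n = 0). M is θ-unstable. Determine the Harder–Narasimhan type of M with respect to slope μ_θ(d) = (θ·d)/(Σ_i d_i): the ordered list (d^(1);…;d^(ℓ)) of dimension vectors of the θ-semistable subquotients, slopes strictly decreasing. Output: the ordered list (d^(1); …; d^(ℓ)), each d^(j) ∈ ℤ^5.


Interval decomposition of M: I[1,1]^2, I[1,3], I[1,5], I[3,3], I[5,5]^2.
HN type (ℓ=4): μ^(1)=38; μ^(2)=25; μ^(3)=61/4; μ^(4)=-27

((0, 0, 2, 0, 0); (0, 1, 0, 0, 0); (0, 1, 1, 1, 1); (4, 0, 0, 0, 2))


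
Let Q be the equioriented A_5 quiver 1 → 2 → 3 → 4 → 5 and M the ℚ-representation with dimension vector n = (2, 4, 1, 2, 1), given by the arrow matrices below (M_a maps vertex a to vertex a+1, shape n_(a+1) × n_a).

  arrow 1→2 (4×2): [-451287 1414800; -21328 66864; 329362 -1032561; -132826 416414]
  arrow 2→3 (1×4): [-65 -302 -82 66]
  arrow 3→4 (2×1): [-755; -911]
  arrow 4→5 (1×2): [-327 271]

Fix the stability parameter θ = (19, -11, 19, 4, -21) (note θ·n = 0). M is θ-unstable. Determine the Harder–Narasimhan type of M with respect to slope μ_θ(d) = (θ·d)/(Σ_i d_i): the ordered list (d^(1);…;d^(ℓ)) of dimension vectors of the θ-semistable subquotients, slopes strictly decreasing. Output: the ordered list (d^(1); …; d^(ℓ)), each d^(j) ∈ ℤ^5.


Interval decomposition of M: I[1,2], I[1,5], I[2,2]^2, I[4,4].
HN type (ℓ=3): μ^(1)=4; μ^(2)=2; μ^(3)=-11

((1, 1, 0, 1, 0); (1, 1, 1, 1, 1); (0, 2, 0, 0, 0))


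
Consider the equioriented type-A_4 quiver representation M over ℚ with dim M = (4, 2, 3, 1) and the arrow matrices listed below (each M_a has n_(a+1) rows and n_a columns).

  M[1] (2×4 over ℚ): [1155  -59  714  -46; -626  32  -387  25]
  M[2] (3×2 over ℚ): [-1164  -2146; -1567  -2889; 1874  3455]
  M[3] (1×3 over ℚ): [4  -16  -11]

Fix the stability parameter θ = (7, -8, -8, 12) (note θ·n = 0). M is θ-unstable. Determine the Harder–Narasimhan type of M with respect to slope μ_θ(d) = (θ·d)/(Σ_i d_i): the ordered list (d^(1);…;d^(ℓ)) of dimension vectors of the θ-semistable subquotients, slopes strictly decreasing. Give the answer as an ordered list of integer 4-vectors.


Barcode: M ≅ I[1,1]^2, I[1,3], I[1,4], I[3,3]. HN layers by μ_θ (4 steps, strictly decreasing):
  μ^(1)=12; μ^(2)=7; μ^(3)=-3; μ^(4)=-8

((0, 0, 0, 1); (2, 0, 0, 0); (2, 2, 2, 0); (0, 0, 1, 0))


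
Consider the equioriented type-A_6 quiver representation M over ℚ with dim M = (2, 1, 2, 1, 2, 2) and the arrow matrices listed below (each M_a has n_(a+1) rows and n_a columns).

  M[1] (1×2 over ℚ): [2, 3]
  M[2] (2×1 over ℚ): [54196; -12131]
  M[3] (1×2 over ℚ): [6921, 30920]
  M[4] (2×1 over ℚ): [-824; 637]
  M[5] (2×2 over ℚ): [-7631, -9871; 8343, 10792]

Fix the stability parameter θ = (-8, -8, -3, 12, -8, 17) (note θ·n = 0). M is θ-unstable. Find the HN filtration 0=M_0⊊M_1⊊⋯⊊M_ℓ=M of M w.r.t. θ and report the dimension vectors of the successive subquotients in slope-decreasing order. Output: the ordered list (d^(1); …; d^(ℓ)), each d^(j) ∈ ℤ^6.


Via rank(M_{q-1}∘⋯∘M_p): M ≅ I[1,1], I[1,6], I[3,3], I[5,6].
μ_θ-semistable layers: μ^(1)=17; μ^(2)=2; μ^(3)=-3; μ^(4)=-8

((0, 0, 0, 0, 0, 2); (0, 0, 0, 1, 1, 0); (0, 0, 2, 0, 0, 0); (2, 1, 0, 0, 1, 0))


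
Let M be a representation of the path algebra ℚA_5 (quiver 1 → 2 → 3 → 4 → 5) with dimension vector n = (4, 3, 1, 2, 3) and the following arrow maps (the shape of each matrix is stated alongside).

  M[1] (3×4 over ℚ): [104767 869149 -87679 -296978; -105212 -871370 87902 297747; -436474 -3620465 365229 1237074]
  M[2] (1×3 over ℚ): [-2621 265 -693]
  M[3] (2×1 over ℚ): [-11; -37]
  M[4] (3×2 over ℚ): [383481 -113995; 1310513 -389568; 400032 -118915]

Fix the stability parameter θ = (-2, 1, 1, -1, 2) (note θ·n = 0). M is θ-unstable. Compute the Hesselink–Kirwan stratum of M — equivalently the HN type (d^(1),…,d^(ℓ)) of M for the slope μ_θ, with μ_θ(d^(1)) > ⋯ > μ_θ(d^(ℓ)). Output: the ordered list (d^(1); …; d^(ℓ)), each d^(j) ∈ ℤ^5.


Via rank(M_{q-1}∘⋯∘M_p): M ≅ I[1,1], I[1,2]^2, I[1,5], I[4,5], I[5,5].
μ_θ-semistable layers: μ^(1)=2; μ^(2)=1; μ^(3)=1/3; μ^(4)=-1; μ^(5)=-2

((0, 0, 0, 0, 3); (0, 2, 0, 0, 0); (0, 1, 1, 1, 0); (0, 0, 0, 1, 0); (4, 0, 0, 0, 0))


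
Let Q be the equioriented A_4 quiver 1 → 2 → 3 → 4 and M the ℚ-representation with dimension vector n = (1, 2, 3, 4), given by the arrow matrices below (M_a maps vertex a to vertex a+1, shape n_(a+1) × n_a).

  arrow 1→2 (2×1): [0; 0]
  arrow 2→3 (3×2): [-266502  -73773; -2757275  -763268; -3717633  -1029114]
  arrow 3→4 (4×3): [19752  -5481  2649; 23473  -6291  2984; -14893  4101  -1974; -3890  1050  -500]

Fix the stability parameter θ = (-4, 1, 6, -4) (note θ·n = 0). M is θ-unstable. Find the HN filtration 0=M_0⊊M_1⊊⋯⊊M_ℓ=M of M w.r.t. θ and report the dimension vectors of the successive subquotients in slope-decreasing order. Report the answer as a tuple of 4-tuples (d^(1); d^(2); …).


Interval decomposition of M: I[1,1], I[2,3], I[2,4], I[3,4], I[4,4]^2.
HN type (ℓ=3): μ^(1)=6; μ^(2)=1; μ^(3)=-4

((0, 0, 1, 0); (0, 2, 2, 2); (1, 0, 0, 2))


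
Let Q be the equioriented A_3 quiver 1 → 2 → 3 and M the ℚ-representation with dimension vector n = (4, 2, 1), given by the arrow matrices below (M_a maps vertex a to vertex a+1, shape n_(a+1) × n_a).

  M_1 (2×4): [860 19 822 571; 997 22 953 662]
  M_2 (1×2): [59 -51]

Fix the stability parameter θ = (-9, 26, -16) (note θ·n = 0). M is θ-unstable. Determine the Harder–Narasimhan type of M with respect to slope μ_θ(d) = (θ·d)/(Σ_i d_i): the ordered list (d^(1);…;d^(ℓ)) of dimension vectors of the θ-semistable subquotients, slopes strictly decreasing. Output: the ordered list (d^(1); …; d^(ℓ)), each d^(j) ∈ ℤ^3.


Interval decomposition of M: I[1,1]^2, I[1,2], I[1,3].
HN type (ℓ=3): μ^(1)=26; μ^(2)=5; μ^(3)=-9

((0, 1, 0); (0, 1, 1); (4, 0, 0))


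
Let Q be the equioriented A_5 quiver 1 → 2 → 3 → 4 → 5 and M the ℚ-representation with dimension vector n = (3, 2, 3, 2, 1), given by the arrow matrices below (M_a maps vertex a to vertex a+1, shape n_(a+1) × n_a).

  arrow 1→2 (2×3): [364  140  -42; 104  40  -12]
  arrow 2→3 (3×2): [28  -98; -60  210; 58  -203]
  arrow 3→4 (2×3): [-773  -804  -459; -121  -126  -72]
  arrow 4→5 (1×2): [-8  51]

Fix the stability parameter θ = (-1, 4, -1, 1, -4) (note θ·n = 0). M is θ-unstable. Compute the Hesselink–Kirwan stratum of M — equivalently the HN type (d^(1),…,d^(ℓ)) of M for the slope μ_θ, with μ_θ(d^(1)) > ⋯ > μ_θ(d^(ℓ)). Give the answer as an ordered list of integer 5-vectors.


Interval decomposition of M: I[1,1]^2, I[1,2], I[2,5], I[3,3], I[3,4].
HN type (ℓ=4): μ^(1)=4; μ^(2)=1; μ^(3)=0; μ^(4)=-1

((0, 1, 0, 0, 0); (0, 0, 0, 1, 0); (0, 1, 1, 1, 1); (3, 0, 2, 0, 0))


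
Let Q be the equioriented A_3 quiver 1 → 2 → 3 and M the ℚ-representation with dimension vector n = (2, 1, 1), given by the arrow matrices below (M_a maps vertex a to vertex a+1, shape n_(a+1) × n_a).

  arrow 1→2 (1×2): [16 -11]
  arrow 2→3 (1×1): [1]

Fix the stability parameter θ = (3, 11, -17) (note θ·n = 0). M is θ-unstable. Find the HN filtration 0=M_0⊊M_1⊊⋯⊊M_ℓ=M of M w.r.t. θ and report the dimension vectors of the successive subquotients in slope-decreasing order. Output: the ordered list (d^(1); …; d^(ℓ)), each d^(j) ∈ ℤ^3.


Via rank(M_{q-1}∘⋯∘M_p): M ≅ I[1,1], I[1,3].
μ_θ-semistable layers: μ^(1)=3; μ^(2)=-1

((1, 0, 0); (1, 1, 1))


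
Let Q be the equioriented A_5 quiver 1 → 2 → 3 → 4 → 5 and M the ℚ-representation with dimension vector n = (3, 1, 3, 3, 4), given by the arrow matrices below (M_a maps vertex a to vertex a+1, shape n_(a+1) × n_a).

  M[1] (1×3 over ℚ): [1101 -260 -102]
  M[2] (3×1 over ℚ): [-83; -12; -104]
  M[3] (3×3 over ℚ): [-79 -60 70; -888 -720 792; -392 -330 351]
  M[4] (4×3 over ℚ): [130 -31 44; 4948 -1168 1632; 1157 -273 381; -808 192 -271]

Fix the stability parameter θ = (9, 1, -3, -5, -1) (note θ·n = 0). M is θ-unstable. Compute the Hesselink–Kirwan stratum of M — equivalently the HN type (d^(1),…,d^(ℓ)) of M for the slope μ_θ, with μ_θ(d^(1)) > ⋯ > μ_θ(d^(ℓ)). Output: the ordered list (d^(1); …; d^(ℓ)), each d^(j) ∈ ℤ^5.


Via rank(M_{q-1}∘⋯∘M_p): M ≅ I[1,1]^2, I[1,5], I[3,3], I[3,5], I[4,5], I[5,5].
μ_θ-semistable layers: μ^(1)=9; μ^(2)=1/5; μ^(3)=-1; μ^(4)=-3; μ^(5)=-4; μ^(6)=-5

((2, 0, 0, 0, 0); (1, 1, 1, 1, 1); (0, 0, 0, 0, 3); (0, 0, 1, 0, 0); (0, 0, 1, 1, 0); (0, 0, 0, 1, 0))


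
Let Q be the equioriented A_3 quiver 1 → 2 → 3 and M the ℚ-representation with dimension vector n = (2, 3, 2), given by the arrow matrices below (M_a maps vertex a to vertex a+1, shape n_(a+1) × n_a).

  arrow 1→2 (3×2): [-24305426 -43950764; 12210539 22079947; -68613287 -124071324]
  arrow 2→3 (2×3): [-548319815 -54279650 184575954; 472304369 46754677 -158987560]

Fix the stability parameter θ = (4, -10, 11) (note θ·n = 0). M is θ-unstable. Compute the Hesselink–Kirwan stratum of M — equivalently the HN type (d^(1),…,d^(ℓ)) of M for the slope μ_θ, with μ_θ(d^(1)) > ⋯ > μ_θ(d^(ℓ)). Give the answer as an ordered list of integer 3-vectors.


Barcode: M ≅ I[1,2], I[1,3], I[2,3]. HN layers by μ_θ (3 steps, strictly decreasing):
  μ^(1)=11; μ^(2)=-3; μ^(3)=-10

((0, 0, 2); (2, 2, 0); (0, 1, 0))


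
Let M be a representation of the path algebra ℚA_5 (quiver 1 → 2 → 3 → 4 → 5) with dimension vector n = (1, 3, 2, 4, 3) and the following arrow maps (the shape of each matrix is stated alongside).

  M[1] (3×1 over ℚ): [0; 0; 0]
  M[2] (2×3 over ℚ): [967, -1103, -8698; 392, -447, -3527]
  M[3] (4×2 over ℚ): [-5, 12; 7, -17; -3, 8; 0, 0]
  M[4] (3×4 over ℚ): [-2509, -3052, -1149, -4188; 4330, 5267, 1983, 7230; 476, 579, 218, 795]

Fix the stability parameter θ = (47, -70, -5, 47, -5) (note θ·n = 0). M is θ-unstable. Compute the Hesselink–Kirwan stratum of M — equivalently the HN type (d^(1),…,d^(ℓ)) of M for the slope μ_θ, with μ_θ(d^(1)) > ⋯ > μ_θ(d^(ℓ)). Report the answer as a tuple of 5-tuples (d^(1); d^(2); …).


Via rank(M_{q-1}∘⋯∘M_p): M ≅ I[1,1], I[2,2], I[2,5]^2, I[4,4], I[4,5].
μ_θ-semistable layers: μ^(1)=47; μ^(2)=21; μ^(3)=-5; μ^(4)=-70

((1, 0, 0, 1, 0); (0, 0, 0, 3, 3); (0, 0, 2, 0, 0); (0, 3, 0, 0, 0))


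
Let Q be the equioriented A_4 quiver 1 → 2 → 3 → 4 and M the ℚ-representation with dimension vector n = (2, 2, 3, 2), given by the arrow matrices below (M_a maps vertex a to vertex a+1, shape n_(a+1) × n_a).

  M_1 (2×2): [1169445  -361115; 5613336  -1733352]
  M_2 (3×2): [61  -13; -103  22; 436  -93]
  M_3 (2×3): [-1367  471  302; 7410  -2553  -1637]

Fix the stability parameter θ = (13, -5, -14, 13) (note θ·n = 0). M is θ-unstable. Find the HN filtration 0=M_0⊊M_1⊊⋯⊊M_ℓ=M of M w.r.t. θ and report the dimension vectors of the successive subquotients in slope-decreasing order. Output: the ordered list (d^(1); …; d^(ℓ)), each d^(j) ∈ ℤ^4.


Via rank(M_{q-1}∘⋯∘M_p): M ≅ I[1,1], I[1,4], I[2,4], I[3,3].
μ_θ-semistable layers: μ^(1)=13; μ^(2)=-2; μ^(3)=-19/2; μ^(4)=-14

((1, 0, 0, 2); (1, 1, 1, 0); (0, 1, 1, 0); (0, 0, 1, 0))


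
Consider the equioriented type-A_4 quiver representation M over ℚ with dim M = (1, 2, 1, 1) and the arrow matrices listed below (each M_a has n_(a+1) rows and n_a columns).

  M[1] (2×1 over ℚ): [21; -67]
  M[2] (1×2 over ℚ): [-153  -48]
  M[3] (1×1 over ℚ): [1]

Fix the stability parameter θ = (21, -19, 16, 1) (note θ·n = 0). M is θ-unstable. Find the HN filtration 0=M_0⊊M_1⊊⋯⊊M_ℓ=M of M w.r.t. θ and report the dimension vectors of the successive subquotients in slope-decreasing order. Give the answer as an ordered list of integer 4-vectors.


Interval decomposition of M: I[1,4], I[2,2].
HN type (ℓ=3): μ^(1)=17/2; μ^(2)=1; μ^(3)=-19

((0, 0, 1, 1); (1, 1, 0, 0); (0, 1, 0, 0))


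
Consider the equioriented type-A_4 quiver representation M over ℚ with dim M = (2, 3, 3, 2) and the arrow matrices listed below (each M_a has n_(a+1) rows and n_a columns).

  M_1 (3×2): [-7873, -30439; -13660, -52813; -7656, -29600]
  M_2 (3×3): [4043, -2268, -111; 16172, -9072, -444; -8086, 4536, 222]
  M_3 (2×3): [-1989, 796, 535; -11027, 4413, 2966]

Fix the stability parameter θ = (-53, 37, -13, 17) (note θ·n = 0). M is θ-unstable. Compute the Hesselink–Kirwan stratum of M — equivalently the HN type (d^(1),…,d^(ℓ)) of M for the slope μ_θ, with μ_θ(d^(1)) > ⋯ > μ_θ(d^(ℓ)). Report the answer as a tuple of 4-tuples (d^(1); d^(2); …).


Interval decomposition of M: I[1,2], I[1,4], I[2,2], I[3,3], I[3,4].
HN type (ℓ=5): μ^(1)=37; μ^(2)=17; μ^(3)=12; μ^(4)=-13; μ^(5)=-53

((0, 2, 0, 0); (0, 0, 0, 2); (0, 1, 1, 0); (0, 0, 2, 0); (2, 0, 0, 0))


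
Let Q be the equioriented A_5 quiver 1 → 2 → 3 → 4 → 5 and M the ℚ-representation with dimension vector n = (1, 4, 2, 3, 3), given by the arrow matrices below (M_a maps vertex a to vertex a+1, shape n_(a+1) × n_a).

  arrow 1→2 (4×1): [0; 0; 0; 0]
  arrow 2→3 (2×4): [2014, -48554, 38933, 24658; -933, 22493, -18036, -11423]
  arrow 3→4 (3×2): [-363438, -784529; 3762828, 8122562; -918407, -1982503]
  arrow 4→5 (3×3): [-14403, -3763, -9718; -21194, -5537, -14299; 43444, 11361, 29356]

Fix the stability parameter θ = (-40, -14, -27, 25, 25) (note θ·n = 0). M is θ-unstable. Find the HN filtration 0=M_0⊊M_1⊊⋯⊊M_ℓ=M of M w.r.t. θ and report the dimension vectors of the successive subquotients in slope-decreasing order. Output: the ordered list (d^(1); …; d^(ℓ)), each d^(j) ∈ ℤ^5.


Interval decomposition of M: I[1,1], I[2,2]^2, I[2,5]^2, I[4,5].
HN type (ℓ=4): μ^(1)=25; μ^(2)=-14; μ^(3)=-41/2; μ^(4)=-40

((0, 0, 0, 3, 3); (0, 2, 0, 0, 0); (0, 2, 2, 0, 0); (1, 0, 0, 0, 0))


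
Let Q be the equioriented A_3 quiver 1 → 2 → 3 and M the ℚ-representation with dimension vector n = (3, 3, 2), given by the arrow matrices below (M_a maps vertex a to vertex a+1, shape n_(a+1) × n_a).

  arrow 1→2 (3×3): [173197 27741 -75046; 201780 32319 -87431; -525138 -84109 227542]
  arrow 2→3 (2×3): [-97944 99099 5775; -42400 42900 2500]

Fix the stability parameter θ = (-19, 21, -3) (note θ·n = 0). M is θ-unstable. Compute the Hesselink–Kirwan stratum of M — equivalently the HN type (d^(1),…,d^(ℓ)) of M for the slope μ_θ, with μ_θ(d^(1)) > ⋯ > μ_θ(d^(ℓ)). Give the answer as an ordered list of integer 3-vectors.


Interval decomposition of M: I[1,2]^2, I[1,3], I[3,3].
HN type (ℓ=4): μ^(1)=21; μ^(2)=9; μ^(3)=-3; μ^(4)=-19

((0, 2, 0); (0, 1, 1); (0, 0, 1); (3, 0, 0))


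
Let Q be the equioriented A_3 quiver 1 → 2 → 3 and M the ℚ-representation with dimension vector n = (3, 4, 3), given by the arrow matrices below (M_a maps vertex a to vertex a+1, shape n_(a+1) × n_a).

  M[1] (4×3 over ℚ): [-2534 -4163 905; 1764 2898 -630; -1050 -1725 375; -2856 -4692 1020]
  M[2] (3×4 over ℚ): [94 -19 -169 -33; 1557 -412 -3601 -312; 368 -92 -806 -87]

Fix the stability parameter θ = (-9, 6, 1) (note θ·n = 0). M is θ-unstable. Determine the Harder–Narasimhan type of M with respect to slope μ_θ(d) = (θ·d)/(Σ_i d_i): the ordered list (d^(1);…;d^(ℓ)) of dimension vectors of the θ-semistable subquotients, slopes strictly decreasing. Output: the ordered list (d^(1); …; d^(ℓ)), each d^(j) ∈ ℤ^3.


Barcode: M ≅ I[1,1]^2, I[1,3], I[2,2], I[2,3]^2. HN layers by μ_θ (3 steps, strictly decreasing):
  μ^(1)=6; μ^(2)=7/2; μ^(3)=-9

((0, 1, 0); (0, 3, 3); (3, 0, 0))


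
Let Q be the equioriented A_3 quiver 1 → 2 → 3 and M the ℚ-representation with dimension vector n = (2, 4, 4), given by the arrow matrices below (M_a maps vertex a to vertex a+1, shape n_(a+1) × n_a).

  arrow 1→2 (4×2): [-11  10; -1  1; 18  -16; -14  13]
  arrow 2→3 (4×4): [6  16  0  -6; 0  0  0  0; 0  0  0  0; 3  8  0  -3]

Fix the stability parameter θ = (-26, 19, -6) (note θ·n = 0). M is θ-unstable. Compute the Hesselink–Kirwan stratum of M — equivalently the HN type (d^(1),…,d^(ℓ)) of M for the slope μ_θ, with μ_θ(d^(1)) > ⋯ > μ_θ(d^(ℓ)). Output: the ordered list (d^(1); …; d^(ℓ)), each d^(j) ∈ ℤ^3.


Interval decomposition of M: I[1,2], I[1,3], I[2,2]^2, I[3,3]^3.
HN type (ℓ=4): μ^(1)=19; μ^(2)=13/2; μ^(3)=-6; μ^(4)=-26

((0, 3, 0); (0, 1, 1); (0, 0, 3); (2, 0, 0))


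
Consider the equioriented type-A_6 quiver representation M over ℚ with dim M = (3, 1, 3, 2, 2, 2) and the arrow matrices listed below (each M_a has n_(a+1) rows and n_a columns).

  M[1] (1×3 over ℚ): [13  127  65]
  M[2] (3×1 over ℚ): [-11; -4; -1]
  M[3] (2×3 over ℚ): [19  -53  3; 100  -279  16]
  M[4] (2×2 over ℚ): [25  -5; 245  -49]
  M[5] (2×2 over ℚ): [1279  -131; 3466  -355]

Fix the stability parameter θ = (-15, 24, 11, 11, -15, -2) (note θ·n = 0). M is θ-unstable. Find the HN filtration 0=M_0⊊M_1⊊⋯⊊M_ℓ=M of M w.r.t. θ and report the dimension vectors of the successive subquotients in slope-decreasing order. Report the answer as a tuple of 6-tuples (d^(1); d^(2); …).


Via rank(M_{q-1}∘⋯∘M_p): M ≅ I[1,1]^2, I[1,3], I[3,4], I[3,6], I[5,6].
μ_θ-semistable layers: μ^(1)=35/2; μ^(2)=11; μ^(3)=5/4; μ^(4)=-2; μ^(5)=-15

((0, 1, 1, 0, 0, 0); (0, 0, 1, 1, 0, 0); (0, 0, 1, 1, 1, 1); (0, 0, 0, 0, 0, 1); (3, 0, 0, 0, 1, 0))


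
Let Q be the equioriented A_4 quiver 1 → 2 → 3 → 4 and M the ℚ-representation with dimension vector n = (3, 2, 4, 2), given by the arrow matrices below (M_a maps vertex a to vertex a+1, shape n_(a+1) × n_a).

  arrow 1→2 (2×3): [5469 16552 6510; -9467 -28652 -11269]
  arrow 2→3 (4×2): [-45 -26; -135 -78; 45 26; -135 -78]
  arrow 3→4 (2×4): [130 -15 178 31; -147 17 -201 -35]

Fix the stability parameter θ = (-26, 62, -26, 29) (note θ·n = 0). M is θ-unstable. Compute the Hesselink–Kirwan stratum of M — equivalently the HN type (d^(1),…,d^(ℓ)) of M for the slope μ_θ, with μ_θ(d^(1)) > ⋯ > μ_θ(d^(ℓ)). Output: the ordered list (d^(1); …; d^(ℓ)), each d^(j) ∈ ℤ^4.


Via rank(M_{q-1}∘⋯∘M_p): M ≅ I[1,1], I[1,2], I[1,3], I[3,3], I[3,4]^2.
μ_θ-semistable layers: μ^(1)=62; μ^(2)=29; μ^(3)=18; μ^(4)=-26

((0, 1, 0, 0); (0, 0, 0, 2); (0, 1, 1, 0); (3, 0, 3, 0))


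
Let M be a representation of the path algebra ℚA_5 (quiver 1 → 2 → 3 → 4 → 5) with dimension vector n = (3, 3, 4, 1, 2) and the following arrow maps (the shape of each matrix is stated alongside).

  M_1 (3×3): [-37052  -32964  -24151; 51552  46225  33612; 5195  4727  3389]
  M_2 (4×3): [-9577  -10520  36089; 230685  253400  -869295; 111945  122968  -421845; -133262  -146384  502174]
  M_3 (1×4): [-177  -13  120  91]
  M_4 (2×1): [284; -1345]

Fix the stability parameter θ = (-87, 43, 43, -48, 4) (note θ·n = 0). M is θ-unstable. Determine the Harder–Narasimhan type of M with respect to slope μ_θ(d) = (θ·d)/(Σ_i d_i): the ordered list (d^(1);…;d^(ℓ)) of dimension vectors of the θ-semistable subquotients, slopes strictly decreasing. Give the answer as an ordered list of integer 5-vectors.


Barcode: M ≅ I[1,2], I[1,3], I[1,5], I[3,3]^2, I[5,5]. HN layers by μ_θ (4 steps, strictly decreasing):
  μ^(1)=43; μ^(2)=21/2; μ^(3)=4; μ^(4)=-87

((0, 2, 3, 0, 0); (0, 1, 1, 1, 1); (0, 0, 0, 0, 1); (3, 0, 0, 0, 0))


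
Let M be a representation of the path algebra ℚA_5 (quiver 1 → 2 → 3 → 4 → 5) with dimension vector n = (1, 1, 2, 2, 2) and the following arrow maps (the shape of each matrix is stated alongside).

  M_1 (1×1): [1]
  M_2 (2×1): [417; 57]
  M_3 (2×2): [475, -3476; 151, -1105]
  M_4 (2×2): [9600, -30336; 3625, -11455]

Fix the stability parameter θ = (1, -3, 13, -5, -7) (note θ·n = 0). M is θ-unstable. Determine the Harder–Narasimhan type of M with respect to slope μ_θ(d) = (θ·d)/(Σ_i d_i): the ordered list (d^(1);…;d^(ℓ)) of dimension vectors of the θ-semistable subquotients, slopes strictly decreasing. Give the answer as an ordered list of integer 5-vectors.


Barcode: M ≅ I[1,5], I[3,4], I[5,5]. HN layers by μ_θ (4 steps, strictly decreasing):
  μ^(1)=4; μ^(2)=1/3; μ^(3)=-1; μ^(4)=-7

((0, 0, 1, 1, 0); (0, 0, 1, 1, 1); (1, 1, 0, 0, 0); (0, 0, 0, 0, 1))


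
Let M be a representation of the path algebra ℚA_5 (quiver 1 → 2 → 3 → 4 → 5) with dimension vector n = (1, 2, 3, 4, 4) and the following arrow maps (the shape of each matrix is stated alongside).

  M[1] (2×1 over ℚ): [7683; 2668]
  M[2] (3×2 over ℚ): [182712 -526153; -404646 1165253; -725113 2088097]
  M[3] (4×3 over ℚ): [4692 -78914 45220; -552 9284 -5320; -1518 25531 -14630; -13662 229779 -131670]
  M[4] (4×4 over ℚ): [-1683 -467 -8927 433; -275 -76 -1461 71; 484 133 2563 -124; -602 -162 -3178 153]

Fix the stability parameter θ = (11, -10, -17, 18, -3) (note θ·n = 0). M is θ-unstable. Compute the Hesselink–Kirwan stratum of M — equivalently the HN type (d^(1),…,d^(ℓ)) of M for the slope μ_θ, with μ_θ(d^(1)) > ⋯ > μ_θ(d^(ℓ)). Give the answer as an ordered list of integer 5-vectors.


Via rank(M_{q-1}∘⋯∘M_p): M ≅ I[1,3], I[2,5], I[3,3], I[4,5]^3.
μ_θ-semistable layers: μ^(1)=15/2; μ^(2)=-16/3; μ^(3)=-27/2; μ^(4)=-17

((0, 0, 0, 4, 4); (1, 1, 1, 0, 0); (0, 1, 1, 0, 0); (0, 0, 1, 0, 0))


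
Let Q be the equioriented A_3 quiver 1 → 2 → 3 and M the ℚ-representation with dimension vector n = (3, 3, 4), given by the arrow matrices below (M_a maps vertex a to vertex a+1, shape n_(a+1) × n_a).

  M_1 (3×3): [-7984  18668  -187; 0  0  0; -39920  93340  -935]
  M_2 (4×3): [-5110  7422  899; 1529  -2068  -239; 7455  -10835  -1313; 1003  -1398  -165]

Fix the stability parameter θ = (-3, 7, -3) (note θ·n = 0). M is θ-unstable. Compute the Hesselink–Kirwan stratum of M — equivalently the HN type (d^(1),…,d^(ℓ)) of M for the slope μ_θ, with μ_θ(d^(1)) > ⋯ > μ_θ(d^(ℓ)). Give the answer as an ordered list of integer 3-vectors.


Interval decomposition of M: I[1,1]^2, I[1,3], I[2,3]^2, I[3,3].
HN type (ℓ=2): μ^(1)=2; μ^(2)=-3

((0, 3, 3); (3, 0, 1))


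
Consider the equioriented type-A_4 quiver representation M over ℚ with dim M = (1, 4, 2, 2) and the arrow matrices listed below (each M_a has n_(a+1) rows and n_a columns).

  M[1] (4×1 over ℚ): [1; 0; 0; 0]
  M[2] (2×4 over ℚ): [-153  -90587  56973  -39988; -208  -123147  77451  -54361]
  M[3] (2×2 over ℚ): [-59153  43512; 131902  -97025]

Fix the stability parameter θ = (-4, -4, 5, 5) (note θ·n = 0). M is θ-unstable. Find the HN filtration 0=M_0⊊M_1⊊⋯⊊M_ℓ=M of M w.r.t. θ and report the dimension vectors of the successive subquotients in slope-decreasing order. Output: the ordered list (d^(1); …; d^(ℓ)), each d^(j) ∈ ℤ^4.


Interval decomposition of M: I[1,4], I[2,2]^2, I[2,4].
HN type (ℓ=2): μ^(1)=5; μ^(2)=-4

((0, 0, 2, 2); (1, 4, 0, 0))


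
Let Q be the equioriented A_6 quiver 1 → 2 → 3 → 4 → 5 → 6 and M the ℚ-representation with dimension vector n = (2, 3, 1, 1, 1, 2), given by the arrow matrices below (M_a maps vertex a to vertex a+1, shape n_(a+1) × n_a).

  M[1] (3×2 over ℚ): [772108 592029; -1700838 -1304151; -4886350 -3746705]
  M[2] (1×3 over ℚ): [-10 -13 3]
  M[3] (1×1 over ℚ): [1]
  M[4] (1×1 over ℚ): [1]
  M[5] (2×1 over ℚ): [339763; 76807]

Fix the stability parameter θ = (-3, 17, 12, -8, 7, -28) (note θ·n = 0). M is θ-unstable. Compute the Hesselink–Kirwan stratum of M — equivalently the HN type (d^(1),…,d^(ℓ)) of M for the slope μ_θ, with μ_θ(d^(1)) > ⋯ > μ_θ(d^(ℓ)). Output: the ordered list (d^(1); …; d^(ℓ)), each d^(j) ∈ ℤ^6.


Barcode: M ≅ I[1,2], I[1,6], I[2,2], I[6,6]. HN layers by μ_θ (4 steps, strictly decreasing):
  μ^(1)=17; μ^(2)=0; μ^(3)=-3; μ^(4)=-28

((0, 2, 0, 0, 0, 0); (0, 1, 1, 1, 1, 1); (2, 0, 0, 0, 0, 0); (0, 0, 0, 0, 0, 1))


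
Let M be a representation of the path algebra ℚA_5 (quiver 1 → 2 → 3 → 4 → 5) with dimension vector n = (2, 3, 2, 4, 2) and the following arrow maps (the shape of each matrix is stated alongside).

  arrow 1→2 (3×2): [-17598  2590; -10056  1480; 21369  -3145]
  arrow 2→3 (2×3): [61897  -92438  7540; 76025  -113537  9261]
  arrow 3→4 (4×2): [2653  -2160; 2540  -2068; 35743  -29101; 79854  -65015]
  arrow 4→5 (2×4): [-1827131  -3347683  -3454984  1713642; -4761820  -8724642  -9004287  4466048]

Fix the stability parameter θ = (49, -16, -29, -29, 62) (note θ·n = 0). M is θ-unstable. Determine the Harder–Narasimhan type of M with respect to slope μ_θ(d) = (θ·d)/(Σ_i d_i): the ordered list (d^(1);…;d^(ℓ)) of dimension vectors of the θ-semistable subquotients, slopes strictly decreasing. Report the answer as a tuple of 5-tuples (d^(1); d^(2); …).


Barcode: M ≅ I[1,1], I[1,5], I[2,2], I[2,5], I[4,4]^2. HN layers by μ_θ (6 steps, strictly decreasing):
  μ^(1)=62; μ^(2)=49; μ^(3)=-25/4; μ^(4)=-16; μ^(5)=-74/3; μ^(6)=-29

((0, 0, 0, 0, 2); (1, 0, 0, 0, 0); (1, 1, 1, 1, 0); (0, 1, 0, 0, 0); (0, 1, 1, 1, 0); (0, 0, 0, 2, 0))


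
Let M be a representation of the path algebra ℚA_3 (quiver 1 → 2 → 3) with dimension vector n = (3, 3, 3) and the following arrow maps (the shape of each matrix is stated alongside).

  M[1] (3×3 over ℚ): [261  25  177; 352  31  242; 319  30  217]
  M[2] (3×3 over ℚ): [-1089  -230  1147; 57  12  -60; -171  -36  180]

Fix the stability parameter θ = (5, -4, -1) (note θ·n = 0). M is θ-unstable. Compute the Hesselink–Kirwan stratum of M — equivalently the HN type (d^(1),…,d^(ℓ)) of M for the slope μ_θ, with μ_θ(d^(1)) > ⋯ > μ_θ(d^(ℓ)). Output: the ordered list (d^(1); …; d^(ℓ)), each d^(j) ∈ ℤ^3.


Interval decomposition of M: I[1,2], I[1,3]^2, I[3,3].
HN type (ℓ=3): μ^(1)=1/2; μ^(2)=0; μ^(3)=-1

((1, 1, 0); (2, 2, 2); (0, 0, 1))


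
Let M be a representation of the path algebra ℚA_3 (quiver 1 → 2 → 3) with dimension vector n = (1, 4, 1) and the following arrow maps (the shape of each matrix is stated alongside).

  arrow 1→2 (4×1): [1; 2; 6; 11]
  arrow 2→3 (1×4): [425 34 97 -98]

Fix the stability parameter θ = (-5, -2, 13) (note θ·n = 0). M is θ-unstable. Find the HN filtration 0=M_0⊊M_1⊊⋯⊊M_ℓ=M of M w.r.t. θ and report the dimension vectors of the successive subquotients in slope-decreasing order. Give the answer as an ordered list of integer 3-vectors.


Interval decomposition of M: I[1,3], I[2,2]^3.
HN type (ℓ=3): μ^(1)=13; μ^(2)=-2; μ^(3)=-5

((0, 0, 1); (0, 4, 0); (1, 0, 0))


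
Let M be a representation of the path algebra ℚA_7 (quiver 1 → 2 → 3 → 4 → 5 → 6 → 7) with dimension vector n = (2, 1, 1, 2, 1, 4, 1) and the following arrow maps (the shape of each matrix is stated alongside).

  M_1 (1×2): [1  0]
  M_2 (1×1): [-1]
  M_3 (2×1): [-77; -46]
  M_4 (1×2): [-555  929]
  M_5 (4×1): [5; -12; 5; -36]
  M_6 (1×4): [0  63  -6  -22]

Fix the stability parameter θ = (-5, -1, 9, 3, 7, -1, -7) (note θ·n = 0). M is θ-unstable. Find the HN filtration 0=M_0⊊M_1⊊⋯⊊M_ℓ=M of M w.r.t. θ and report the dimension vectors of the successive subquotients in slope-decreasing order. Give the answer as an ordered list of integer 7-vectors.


Via rank(M_{q-1}∘⋯∘M_p): M ≅ I[1,1], I[1,7], I[4,4], I[6,6]^3.
μ_θ-semistable layers: μ^(1)=3; μ^(2)=11/5; μ^(3)=-1; μ^(4)=-5

((0, 0, 0, 1, 0, 0, 0); (0, 0, 1, 1, 1, 1, 1); (0, 1, 0, 0, 0, 3, 0); (2, 0, 0, 0, 0, 0, 0))


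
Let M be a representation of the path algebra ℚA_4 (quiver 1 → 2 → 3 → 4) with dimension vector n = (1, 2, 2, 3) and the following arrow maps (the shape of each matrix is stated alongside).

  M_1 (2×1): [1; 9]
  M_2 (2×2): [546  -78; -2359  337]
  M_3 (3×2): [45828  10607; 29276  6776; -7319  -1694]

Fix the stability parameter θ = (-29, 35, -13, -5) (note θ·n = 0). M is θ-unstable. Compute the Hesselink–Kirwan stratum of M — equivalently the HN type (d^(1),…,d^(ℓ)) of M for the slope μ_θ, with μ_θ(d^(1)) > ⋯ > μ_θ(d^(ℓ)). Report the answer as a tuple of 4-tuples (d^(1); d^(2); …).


Barcode: M ≅ I[1,4], I[2,2], I[3,4], I[4,4]. HN layers by μ_θ (5 steps, strictly decreasing):
  μ^(1)=35; μ^(2)=17/3; μ^(3)=-5; μ^(4)=-13; μ^(5)=-29

((0, 1, 0, 0); (0, 1, 1, 1); (0, 0, 0, 2); (0, 0, 1, 0); (1, 0, 0, 0))


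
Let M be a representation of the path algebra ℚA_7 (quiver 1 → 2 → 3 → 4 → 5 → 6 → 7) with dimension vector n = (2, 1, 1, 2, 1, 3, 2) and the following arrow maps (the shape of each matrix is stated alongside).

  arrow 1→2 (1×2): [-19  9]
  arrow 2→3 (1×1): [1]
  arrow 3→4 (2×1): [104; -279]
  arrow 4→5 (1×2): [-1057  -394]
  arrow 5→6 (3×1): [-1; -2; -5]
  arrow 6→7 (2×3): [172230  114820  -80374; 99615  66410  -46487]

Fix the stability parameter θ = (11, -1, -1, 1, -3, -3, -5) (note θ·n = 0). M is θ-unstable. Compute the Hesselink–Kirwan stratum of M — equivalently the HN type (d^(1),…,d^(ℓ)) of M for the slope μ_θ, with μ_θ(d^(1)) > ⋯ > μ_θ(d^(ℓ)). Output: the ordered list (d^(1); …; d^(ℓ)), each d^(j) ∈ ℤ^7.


Barcode: M ≅ I[1,1], I[1,6], I[4,4], I[6,6], I[6,7], I[7,7]. HN layers by μ_θ (6 steps, strictly decreasing):
  μ^(1)=11; μ^(2)=1; μ^(3)=2/3; μ^(4)=-3; μ^(5)=-4; μ^(6)=-5

((1, 0, 0, 0, 0, 0, 0); (0, 0, 0, 1, 0, 0, 0); (1, 1, 1, 1, 1, 1, 0); (0, 0, 0, 0, 0, 1, 0); (0, 0, 0, 0, 0, 1, 1); (0, 0, 0, 0, 0, 0, 1))


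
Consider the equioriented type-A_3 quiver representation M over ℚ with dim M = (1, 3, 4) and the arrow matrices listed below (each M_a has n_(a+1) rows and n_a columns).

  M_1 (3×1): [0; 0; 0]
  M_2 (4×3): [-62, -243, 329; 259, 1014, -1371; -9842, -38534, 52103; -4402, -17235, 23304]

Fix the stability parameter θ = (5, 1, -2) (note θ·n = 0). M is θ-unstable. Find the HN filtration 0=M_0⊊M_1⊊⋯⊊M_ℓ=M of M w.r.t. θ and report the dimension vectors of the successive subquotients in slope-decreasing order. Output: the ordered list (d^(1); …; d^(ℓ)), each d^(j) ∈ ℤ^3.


Barcode: M ≅ I[1,1], I[2,3]^3, I[3,3]. HN layers by μ_θ (3 steps, strictly decreasing):
  μ^(1)=5; μ^(2)=-1/2; μ^(3)=-2

((1, 0, 0); (0, 3, 3); (0, 0, 1))


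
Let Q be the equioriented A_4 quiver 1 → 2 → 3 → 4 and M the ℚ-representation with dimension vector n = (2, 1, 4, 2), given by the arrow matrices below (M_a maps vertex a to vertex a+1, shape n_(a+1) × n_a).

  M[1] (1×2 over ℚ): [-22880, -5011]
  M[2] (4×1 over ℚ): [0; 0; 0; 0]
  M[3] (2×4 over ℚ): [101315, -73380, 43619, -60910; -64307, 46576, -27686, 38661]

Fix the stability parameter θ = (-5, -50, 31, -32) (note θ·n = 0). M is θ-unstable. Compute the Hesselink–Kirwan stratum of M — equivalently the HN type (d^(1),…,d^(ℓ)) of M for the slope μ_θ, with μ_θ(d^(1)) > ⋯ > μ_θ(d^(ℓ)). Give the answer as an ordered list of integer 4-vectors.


Barcode: M ≅ I[1,1], I[1,2], I[3,3]^2, I[3,4]^2. HN layers by μ_θ (4 steps, strictly decreasing):
  μ^(1)=31; μ^(2)=-1/2; μ^(3)=-5; μ^(4)=-55/2

((0, 0, 2, 0); (0, 0, 2, 2); (1, 0, 0, 0); (1, 1, 0, 0))


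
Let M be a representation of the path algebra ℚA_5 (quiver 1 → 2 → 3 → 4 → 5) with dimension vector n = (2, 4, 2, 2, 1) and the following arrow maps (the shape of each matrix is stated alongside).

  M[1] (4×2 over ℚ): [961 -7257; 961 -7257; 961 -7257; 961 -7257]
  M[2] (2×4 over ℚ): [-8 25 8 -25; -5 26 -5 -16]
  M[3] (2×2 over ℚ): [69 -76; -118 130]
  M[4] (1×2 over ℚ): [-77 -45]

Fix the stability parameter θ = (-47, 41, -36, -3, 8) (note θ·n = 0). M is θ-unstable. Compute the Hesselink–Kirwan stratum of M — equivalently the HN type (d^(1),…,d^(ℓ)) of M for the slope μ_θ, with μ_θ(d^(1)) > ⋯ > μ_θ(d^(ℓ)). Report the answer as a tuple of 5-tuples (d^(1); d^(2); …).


Barcode: M ≅ I[1,1], I[1,2], I[2,2], I[2,4], I[2,5]. HN layers by μ_θ (4 steps, strictly decreasing):
  μ^(1)=41; μ^(2)=8; μ^(3)=2/3; μ^(4)=-47

((0, 2, 0, 0, 0); (0, 0, 0, 0, 1); (0, 2, 2, 2, 0); (2, 0, 0, 0, 0))


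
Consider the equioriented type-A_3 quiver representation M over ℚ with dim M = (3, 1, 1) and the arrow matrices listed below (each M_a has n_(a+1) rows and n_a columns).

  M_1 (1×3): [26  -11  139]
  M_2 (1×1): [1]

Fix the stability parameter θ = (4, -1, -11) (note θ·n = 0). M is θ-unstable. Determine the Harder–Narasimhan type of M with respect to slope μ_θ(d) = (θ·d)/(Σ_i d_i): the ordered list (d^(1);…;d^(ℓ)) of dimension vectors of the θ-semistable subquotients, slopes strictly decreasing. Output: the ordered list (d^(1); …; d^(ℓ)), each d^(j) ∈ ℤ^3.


Via rank(M_{q-1}∘⋯∘M_p): M ≅ I[1,1]^2, I[1,3].
μ_θ-semistable layers: μ^(1)=4; μ^(2)=-8/3

((2, 0, 0); (1, 1, 1))


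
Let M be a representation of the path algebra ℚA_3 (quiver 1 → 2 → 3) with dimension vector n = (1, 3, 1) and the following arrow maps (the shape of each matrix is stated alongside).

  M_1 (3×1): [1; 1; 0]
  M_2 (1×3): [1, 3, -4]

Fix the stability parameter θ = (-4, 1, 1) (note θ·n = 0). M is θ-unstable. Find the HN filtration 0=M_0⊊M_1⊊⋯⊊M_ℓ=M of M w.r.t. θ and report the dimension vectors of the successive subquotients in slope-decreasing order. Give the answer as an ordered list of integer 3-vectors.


Via rank(M_{q-1}∘⋯∘M_p): M ≅ I[1,3], I[2,2]^2.
μ_θ-semistable layers: μ^(1)=1; μ^(2)=-4

((0, 3, 1); (1, 0, 0))


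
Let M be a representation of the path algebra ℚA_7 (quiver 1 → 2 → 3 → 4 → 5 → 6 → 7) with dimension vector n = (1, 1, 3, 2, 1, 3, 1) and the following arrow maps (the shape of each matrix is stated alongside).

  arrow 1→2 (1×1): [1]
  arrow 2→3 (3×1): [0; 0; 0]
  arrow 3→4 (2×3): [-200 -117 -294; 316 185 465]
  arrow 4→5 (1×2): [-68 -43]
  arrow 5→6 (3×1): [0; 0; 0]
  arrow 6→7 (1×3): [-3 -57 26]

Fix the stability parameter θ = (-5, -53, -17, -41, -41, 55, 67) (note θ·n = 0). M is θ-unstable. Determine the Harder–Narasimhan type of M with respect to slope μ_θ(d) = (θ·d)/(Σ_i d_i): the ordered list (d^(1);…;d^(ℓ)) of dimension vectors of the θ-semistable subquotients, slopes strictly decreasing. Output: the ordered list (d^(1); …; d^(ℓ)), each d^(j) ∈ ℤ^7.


Interval decomposition of M: I[1,2], I[3,3], I[3,4], I[3,5], I[6,6]^2, I[6,7].
HN type (ℓ=5): μ^(1)=67; μ^(2)=55; μ^(3)=-17; μ^(4)=-29; μ^(5)=-33

((0, 0, 0, 0, 0, 0, 1); (0, 0, 0, 0, 0, 3, 0); (0, 0, 1, 0, 0, 0, 0); (1, 1, 1, 1, 0, 0, 0); (0, 0, 1, 1, 1, 0, 0))


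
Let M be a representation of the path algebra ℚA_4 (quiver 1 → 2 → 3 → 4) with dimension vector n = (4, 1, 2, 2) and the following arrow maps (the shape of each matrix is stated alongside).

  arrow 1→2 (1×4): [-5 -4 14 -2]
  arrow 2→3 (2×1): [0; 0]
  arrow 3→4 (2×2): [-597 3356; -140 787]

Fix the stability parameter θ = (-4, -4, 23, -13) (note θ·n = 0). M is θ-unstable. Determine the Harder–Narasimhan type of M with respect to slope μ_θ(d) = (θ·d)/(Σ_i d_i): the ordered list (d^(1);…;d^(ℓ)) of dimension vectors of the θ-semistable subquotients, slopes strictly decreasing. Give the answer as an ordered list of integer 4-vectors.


Barcode: M ≅ I[1,1]^3, I[1,2], I[3,4]^2. HN layers by μ_θ (2 steps, strictly decreasing):
  μ^(1)=5; μ^(2)=-4

((0, 0, 2, 2); (4, 1, 0, 0))


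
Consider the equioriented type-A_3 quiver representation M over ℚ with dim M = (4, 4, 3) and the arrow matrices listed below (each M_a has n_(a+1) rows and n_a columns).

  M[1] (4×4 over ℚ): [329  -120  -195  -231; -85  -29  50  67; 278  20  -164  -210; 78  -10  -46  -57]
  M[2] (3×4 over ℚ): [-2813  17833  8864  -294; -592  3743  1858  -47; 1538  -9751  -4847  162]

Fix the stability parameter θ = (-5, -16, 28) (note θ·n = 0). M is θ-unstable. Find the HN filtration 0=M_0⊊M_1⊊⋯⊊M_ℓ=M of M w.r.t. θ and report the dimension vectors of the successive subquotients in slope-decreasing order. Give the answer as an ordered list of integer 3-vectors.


Via rank(M_{q-1}∘⋯∘M_p): M ≅ I[1,2], I[1,3]^3.
μ_θ-semistable layers: μ^(1)=28; μ^(2)=-21/2

((0, 0, 3); (4, 4, 0))


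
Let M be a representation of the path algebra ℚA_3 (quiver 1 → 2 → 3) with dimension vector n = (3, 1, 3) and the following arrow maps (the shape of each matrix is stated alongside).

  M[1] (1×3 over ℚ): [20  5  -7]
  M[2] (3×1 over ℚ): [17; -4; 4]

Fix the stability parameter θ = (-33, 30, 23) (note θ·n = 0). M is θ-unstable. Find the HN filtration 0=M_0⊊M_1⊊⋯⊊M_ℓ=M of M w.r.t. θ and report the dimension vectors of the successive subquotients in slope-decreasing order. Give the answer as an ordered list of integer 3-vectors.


Via rank(M_{q-1}∘⋯∘M_p): M ≅ I[1,1]^2, I[1,3], I[3,3]^2.
μ_θ-semistable layers: μ^(1)=53/2; μ^(2)=23; μ^(3)=-33

((0, 1, 1); (0, 0, 2); (3, 0, 0))


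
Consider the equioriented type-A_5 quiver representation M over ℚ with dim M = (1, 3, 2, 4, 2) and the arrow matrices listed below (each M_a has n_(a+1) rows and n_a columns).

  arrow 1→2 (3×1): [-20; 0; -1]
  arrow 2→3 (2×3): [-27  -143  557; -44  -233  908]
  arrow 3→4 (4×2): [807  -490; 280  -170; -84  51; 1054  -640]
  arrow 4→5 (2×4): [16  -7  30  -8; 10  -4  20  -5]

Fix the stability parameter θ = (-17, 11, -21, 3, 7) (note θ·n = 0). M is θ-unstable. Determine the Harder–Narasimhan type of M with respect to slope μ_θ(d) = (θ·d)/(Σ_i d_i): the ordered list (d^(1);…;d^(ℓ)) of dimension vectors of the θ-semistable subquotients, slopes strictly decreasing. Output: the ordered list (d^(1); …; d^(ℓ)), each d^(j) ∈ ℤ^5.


Interval decomposition of M: I[1,4], I[2,2], I[2,4], I[4,5]^2.
HN type (ℓ=5): μ^(1)=11; μ^(2)=7; μ^(3)=3; μ^(4)=-5; μ^(5)=-17

((0, 1, 0, 0, 0); (0, 0, 0, 0, 2); (0, 0, 0, 4, 0); (0, 2, 2, 0, 0); (1, 0, 0, 0, 0))


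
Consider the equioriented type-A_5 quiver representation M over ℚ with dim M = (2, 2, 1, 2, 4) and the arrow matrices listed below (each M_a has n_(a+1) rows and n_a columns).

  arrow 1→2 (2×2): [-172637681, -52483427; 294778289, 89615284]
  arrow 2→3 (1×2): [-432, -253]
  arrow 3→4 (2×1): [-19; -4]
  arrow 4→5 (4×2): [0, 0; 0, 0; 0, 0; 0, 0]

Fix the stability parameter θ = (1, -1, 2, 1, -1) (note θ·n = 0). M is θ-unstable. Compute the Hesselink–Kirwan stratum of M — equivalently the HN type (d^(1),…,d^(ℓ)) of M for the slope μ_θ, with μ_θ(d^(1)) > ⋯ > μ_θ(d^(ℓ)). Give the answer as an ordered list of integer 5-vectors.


Via rank(M_{q-1}∘⋯∘M_p): M ≅ I[1,2], I[1,4], I[4,4], I[5,5]^4.
μ_θ-semistable layers: μ^(1)=3/2; μ^(2)=1; μ^(3)=0; μ^(4)=-1

((0, 0, 1, 1, 0); (0, 0, 0, 1, 0); (2, 2, 0, 0, 0); (0, 0, 0, 0, 4))
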